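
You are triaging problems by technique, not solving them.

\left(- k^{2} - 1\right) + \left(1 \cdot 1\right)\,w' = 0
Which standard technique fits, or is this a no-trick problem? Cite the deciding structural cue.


Diagnosis: no special technique — solved for the derivative, no w appears — this is antidifferentiation in k wearing ODE clothing.


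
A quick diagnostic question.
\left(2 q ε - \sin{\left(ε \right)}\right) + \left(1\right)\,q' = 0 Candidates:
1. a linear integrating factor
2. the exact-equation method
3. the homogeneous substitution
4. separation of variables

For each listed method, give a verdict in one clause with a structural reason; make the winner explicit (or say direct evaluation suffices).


Technique: a linear integrating factor — linear in the unknown with genuine forcing: multiply through by the exponential of the integrated coefficient and the left side closes into one derivative.
- a linear integrating factor: applies; the problem has the shape this method handles.
- the exact-equation method — the mixed partial derivatives differ, so the left side is not a total differential.
- the homogeneous substitution — solved for the derivative, the right side changes under joint scaling of the two variables.
- separation of variables — the two dependences do not factor apart.


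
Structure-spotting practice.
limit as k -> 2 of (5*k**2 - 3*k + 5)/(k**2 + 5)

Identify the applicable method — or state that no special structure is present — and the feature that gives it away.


Verdict: no special technique — the expression is continuous at 2 — substitute and evaluate; no indeterminate form appears.


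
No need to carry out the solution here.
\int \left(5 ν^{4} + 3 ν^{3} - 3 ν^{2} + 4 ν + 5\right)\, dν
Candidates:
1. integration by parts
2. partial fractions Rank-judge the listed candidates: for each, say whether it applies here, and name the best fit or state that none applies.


Diagnosis: no special technique — the integrand is a sum of constant multiples of powers of ν — integrate term by term.
- integration by parts — parts would only shuffle a directly integrable integrand.
- partial fractions — the expression is not a ratio of polynomials that decomposes further.


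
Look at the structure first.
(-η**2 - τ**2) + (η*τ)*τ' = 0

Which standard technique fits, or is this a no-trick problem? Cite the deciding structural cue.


Technique: the homogeneous substitution — the slope's numerator and denominator share total degree; set v = τ/η and the equation drops to separable form. A Bernoulli substitution is a fair alternative on this equation directly; the homogeneous reading takes it as given.


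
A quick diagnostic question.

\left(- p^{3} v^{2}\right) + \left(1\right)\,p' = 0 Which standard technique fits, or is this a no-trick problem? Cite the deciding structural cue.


Diagnosis: separation of variables — solved for the derivative, the right side splits multiplicatively into a function of each variable alone — divide and integrate each side.


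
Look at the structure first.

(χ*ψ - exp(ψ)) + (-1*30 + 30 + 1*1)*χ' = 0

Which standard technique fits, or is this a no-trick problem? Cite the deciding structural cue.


Technique: a linear integrating factor — arrange it as χ' + ψ·χ = (the forcing term) and the integrating factor does the rest.


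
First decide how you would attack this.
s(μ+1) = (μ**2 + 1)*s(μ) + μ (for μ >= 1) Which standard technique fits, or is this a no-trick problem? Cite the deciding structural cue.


Technique: a summation factor — with the index-dependent coefficient μ**2 + 1, dividing by the cumulative product turns the left side into a pure difference.


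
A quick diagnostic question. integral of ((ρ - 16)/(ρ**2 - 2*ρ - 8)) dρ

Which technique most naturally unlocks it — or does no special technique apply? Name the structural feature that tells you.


Method: partial fractions — ρ**2 - 2*ρ - 8 splits into linear pieces, so the quotient is a sum of simple fractions — decompose before integrating.


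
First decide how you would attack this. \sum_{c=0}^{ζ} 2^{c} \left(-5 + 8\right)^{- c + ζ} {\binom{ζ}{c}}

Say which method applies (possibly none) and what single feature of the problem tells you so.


Best approach: the binomial theorem — {\binom{ζ}{c}} weighting matched powers of 2 and (-5 + 8) is the expanded form of (2 + (-5 + 8))^ζ — fold it back up.


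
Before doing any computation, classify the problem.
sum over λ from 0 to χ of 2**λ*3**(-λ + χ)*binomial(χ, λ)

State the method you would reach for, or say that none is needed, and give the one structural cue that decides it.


Best approach: the binomial theorem — terms weighting binomial(χ, λ) against matched powers of 2 and 3 reassemble into (2 + 3)^χ by the binomial theorem.


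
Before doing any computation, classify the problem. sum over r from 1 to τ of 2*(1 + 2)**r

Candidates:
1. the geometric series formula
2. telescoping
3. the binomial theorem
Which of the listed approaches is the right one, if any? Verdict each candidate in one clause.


Verdict: the geometric series formula — consecutive terms stand in a fixed index-free ratio — the geometric sum formula closes it.
- the geometric series formula: applies; the problem has the shape this method handles.
- telescoping: the terms as presented offer no neighboring cancellation — a telescoping rewrite may exist, but the displayed structure does not hand one over.
- the binomial theorem: no binomial coefficients pair with matched powers.


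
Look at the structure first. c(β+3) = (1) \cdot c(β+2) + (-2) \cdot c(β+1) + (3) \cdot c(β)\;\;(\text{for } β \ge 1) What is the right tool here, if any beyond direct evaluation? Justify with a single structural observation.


Verdict: the characteristic-root method — the recurrence is linear and homogeneous with constant coefficients, so the ansatz r^β turns it into a polynomial equation for r.


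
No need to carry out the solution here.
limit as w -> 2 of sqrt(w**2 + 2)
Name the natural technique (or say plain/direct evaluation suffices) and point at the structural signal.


Technique: no special technique — no denominator vanishes and nothing blows up at 2: direct substitution is the whole computation.


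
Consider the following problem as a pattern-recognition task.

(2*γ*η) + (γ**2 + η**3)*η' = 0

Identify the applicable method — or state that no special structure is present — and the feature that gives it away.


Best approach: the exact-equation method — the cross partial derivatives of 2*γ*η and γ**2 + η**3 agree, so the left side is the total differential of one potential in γ and η.


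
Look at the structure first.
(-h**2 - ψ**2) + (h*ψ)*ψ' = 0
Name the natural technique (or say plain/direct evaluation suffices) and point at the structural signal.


Technique: the homogeneous substitution — the slope is degree-zero homogeneous: the ratio substitution v = ψ/h collapses it. This doubles as a Bernoulli equation in the unknown as written; the homogeneous route needs no setup at all.


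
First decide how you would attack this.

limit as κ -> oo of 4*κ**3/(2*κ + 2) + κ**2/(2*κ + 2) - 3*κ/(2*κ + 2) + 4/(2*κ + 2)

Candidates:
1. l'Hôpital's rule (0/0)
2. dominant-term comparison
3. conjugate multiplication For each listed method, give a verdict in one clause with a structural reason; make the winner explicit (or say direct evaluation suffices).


Diagnosis: dominant-term comparison — divide through by the highest power of κ; every lower-order term dies and the dominant terms decide the limit.
- l'Hôpital's rule (0/0): viewed as a single quotient this runs to ∞/∞, not the 0/0 clash this candidate addresses; an at-infinity variant of the rule would resolve it, but comparing leading growth reads the answer without differentiating.
- dominant-term comparison: applies; the problem has the shape this method handles.
- conjugate multiplication: no difference of divergent radicals appears, so rationalizing has nothing to cancel.


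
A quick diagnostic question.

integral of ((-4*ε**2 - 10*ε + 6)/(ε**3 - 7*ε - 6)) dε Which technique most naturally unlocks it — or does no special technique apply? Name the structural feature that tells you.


Diagnosis: partial fractions — each factor of ε**3 - 7*ε - 6 owns one elementary piece of the integrand — separate them and integrate piecewise.


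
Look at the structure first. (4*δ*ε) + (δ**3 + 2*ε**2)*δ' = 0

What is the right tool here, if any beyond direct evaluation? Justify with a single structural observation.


Best approach: the exact-equation method — the cross partial derivatives of 4*δ*ε and δ**3 + 2*ε**2 agree, so the left side is the total differential of one potential in ε and δ.


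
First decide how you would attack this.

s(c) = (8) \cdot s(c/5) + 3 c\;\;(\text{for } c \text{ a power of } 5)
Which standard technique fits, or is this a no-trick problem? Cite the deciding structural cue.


Diagnosis: the master substitution — the argument shrinks by the factor 5, so measure the index on a logarithmic scale and the recursion becomes a shift.


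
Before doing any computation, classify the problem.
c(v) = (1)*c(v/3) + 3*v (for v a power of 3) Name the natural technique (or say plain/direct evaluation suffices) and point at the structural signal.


Verdict: the master substitution — the index is divided (v/3), not shifted — substitute v = 3^m to straighten it into a shift recurrence.


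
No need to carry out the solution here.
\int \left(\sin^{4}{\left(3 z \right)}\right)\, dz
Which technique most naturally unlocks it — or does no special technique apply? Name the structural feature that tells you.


Diagnosis: a trigonometric identity — \sin^{4}{\left(3 z \right)} calls for power reduction: rewrite via double angles before any antiderivative is attempted.


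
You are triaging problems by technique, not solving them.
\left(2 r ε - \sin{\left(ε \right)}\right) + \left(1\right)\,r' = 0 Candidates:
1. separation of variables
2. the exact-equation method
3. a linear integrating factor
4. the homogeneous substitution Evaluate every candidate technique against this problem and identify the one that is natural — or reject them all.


Technique: a linear integrating factor — the unknown enters only to the first power against a nonzero forcing term — the integrating-factor template applies directly.
- separation of variables — no division isolates the independent variable from the unknown.
- the exact-equation method: the mixed-partials test fails on this split — it is not an exact differential as presented.
- a linear integrating factor — applicable, and directly so.
- the homogeneous substitution — the slope changes under joint rescaling, failing the degree-zero test.


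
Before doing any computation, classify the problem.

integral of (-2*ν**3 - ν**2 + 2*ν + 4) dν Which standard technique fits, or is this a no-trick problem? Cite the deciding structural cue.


Method: no special technique — nothing composite, nothing rational, nothing trigonometric — each constant-multiple power of ν integrates by the power rule alone.


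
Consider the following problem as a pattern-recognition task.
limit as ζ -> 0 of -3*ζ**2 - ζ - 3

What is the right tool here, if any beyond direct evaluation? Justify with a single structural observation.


Method: no special technique — no vanishing denominator and no indeterminate clash at the point — evaluation is immediate.


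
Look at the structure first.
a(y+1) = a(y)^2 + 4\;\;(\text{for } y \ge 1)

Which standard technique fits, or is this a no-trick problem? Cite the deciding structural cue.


Technique: no special technique — the update rule curves (it is not linear in the unknown sequence), so no superposition-based closed form attaches — iterate or study it directly.


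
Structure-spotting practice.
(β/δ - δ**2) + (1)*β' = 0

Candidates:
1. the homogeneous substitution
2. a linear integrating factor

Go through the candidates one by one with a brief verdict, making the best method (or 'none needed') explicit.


Technique: a linear integrating factor — linear in the unknown with genuine forcing: multiply through by the exponential of the integrated coefficient and the left side closes into one derivative.
- the homogeneous substitution — the slope does not depend on the ratio of the variables alone.
- a linear integrating factor — applies; the problem has the shape this method handles.


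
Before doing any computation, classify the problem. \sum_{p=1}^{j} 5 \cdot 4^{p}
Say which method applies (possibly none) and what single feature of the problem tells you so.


Technique: the geometric series formula — check a ratio of consecutive terms: it is 4, independent of the index, so the geometric formula closes the sum.


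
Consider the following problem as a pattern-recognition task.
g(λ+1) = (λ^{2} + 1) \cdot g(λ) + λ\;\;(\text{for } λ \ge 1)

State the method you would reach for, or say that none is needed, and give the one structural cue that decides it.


Diagnosis: a summation factor — first-order linear but the coefficient λ^{2} + 1 moves with the index — divide by the cumulative product and telescope.


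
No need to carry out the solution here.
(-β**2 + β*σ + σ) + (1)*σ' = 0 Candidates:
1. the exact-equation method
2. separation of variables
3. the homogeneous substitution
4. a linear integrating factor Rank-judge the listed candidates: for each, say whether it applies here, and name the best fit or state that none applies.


Diagnosis: a linear integrating factor — linear in the unknown with genuine forcing: multiply through by the exponential of the integrated coefficient and the left side closes into one derivative.
- the exact-equation method: the mixed partial derivatives differ, so the left side is not a total differential.
- separation of variables: the two dependences are entangled, not a clean product of one-variable pieces.
- the homogeneous substitution: solved for the derivative, the right side changes under joint scaling of the two variables.
- a linear integrating factor — a fit — the right tool for this form.


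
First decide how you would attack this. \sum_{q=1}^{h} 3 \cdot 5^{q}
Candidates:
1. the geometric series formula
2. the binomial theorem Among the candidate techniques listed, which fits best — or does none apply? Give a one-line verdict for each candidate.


Technique: the geometric series formula — each term is 5 times the previous one, so the geometric-series formula applies directly.
- the geometric series formula — yes, a natural case for it.
- the binomial theorem — the terms lack the binomial-coefficient-weighted complementary-power pattern of an expansion.


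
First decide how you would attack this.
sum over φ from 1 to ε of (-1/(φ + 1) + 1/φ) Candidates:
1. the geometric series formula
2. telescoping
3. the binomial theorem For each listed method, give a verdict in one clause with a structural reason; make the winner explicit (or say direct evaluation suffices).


Best approach: telescoping — the piece each term subtracts is 1/φ advanced by one index, and it reappears with a plus sign leading the following term — the sum collapses to its boundary terms.
- the geometric series formula — dividing successive terms gives an index-dependent quantity, not a constant.
- telescoping: a fit — the right tool for this form.
- the binomial theorem — no binomial coefficients pair up with complementary powers here.


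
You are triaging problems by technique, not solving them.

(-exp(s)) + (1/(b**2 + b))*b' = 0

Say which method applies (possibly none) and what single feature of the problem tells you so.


Best approach: separation of variables — solved for the derivative, the right side splits multiplicatively into a function of each variable alone — divide and integrate each side. This doubles as a Bernoulli equation in the unknown as written; dividing and integrating works on it directly.


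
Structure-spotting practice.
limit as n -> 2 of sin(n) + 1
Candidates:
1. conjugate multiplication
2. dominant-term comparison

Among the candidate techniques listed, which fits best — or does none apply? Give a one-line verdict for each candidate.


Diagnosis: no special technique — nothing blocks direct substitution at 2: plug in and finish.
- conjugate multiplication — the conjugate move applies to radical differences, which this is not.
- dominant-term comparison — this limit is not decided by comparing polynomial growth at infinity.


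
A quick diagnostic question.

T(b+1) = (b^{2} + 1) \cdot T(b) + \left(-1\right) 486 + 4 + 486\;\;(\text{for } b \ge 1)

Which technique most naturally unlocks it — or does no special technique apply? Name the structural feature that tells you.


Method: a summation factor — one step of memory with a weight b^{2} + 1 that changes as the index grows — the summation-factor construction is built for this.


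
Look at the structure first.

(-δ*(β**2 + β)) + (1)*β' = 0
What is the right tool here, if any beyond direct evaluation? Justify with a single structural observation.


Diagnosis: separation of variables — solved for the derivative, the right side splits multiplicatively into a function of each variable alone — divide and integrate each side. Rearranged, this also fits the Bernoulli template directly; separation reads the product structure as given.


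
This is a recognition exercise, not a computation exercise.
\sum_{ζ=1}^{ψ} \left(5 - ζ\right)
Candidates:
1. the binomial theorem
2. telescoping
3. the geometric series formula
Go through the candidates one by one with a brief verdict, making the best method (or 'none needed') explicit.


Verdict: no special technique — Faulhaber territory: sum each constant-multiple power of ζ with its closed-form formula, no trick required.
- the binomial theorem — the terms do not reassemble into a binomial power.
- telescoping: as presented, consecutive terms share no shifted copy to cancel against — no rewrite is on display to change that.
- the geometric series formula — the ratio of consecutive terms depends on the index.


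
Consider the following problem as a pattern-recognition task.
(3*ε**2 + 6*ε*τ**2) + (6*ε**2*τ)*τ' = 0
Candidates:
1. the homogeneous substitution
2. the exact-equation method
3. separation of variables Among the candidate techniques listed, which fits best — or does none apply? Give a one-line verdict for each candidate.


Verdict: the exact-equation method — check exactness first: here it holds (3*ε**2 + 6*ε*τ**2, 6*ε**2*τ have matching cross partials), so no integrating factor is needed.
- the homogeneous substitution: the slope changes under joint rescaling, failing the degree-zero test.
- the exact-equation method — applies; the problem has the shape this method handles.
- separation of variables: no algebra isolates the independent variable on one side and the unknown on the other.


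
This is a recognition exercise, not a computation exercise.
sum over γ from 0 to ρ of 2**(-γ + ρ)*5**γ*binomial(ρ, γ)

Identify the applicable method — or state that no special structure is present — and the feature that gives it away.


Technique: the binomial theorem — the binomial coefficients weight matched powers of 5 and 2, which is exactly the expansion of a binomial power.


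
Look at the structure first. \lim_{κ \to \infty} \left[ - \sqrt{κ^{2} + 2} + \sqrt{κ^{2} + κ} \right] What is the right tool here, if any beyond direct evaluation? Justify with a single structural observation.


Method: conjugate multiplication — the ∞ − ∞ radical form is the exact trigger for the conjugate maneuver.


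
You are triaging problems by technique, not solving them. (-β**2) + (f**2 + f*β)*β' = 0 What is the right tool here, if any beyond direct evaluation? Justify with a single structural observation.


Verdict: the homogeneous substitution — scaling f and β together leaves the slope fixed — it depends only on β/f, so substitute the ratio. Suitably rearranged — at times with the variables' roles exchanged — this doubles as a Bernoulli equation; the homogeneous reading needs no such setup.


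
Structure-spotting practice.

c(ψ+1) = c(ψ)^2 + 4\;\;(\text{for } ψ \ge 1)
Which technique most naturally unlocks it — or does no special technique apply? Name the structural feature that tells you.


Verdict: no special technique — the unknown sequence enters the update nonlinearly, so no linear method fits the recurrence as written — direct iteration remains.


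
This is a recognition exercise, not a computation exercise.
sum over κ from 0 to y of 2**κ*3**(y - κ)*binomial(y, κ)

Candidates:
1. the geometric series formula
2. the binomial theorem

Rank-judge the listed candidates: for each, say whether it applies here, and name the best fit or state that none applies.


Best approach: the binomial theorem — terms weighting binomial(y, κ) against matched powers of 2 and 3 reassemble into (2 + 3)^y by the binomial theorem.
- the geometric series formula — dividing successive terms gives an index-dependent quantity, not a constant.
- the binomial theorem: applicable, and directly so.


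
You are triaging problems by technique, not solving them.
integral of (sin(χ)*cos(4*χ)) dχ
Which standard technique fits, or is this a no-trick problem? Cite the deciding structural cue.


Best approach: a trigonometric identity — two different frequencies multiply in sin(χ)*cos(4*χ); the product-to-sum formula separates them.


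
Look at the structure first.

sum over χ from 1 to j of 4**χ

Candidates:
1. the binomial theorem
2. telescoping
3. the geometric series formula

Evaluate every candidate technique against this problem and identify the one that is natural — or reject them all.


Best approach: the geometric series formula — term-over-term division gives 4 every time — index-free ratio, geometric sum formula applies.
- the binomial theorem: no binomial coefficients pair up with complementary powers here.
- telescoping: in the displayed form, no term reappears at a neighboring index to cancel against.
- the geometric series formula — applies; the problem has the shape this method handles.


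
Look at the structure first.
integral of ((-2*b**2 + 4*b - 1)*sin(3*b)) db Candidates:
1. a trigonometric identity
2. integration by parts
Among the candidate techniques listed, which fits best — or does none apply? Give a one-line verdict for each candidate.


Method: integration by parts — a polynomial -2*b**2 + 4*b - 1 against the kernel sin(3*b) is the signature bounded-ladder case for integration by parts.
- a trigonometric identity — neither the even-power reduction nor the product-to-sum identity applies to this structure.
- integration by parts: a fit — the right tool for this form.


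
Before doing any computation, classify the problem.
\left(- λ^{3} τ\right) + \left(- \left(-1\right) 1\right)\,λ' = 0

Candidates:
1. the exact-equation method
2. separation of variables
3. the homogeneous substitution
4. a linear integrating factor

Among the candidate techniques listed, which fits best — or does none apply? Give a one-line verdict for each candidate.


Best approach: separation of variables — the slope splits multiplicatively: τ carrying all τ-dependence times λ^{3} carrying all λ-dependence — separate and integrate.
- the exact-equation method — exactness fails on the nose — the mixed partials do not match.
- separation of variables: a fit — the right tool for this form.
- the homogeneous substitution: the slope does not depend on the ratio of the variables alone.
- a linear integrating factor: the unknown enters nonlinearly (through a power, a denominator, or a transcendental function), which the linear integrating-factor recipe cannot absorb as-is — any repair would come from a preliminary substitution, not the factor.


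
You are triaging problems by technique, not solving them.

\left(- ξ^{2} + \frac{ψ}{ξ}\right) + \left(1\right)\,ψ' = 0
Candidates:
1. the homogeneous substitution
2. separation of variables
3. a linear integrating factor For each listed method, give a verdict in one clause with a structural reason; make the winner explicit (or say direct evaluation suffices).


Method: a linear integrating factor — the unknown enters only to the first power against a nonzero forcing term — the integrating-factor template applies directly.
- the homogeneous substitution — solved for the derivative, the right side changes under joint scaling of the two variables.
- separation of variables — the two dependences do not factor apart.
- a linear integrating factor: yes — fits the structure here.


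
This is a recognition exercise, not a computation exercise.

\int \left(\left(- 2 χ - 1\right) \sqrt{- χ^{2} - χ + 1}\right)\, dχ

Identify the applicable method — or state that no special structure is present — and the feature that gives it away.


Verdict: u-substitution — - 2 χ - 1 matches the derivative of - χ^{2} - χ + 1 up to a constant; with u = - χ^{2} - χ + 1 the whole integrand folds into a function of u alone.


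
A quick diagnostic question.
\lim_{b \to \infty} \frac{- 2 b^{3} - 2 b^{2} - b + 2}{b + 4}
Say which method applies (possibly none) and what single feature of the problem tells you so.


Method: dominant-term comparison — divide by the highest power of b present: lower-order terms vanish and the dominant ratio remains. As a single quotient, the ∞/∞ shape would yield to repeated differentiation as well — the growth comparison gets there in one look.


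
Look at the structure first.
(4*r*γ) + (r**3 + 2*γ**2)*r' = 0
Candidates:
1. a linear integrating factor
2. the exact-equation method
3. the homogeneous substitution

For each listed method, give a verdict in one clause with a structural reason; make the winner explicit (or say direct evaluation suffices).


Technique: the exact-equation method — checking ∂/∂r of 4*r*γ against ∂/∂γ of r**3 + 2*γ**2: they match — the equation is exact as it stands.
- a linear integrating factor — the unknown enters nonlinearly (through a power, a denominator, or a transcendental function), which the linear integrating-factor recipe cannot absorb as-is — any repair would come from a preliminary substitution, not the factor.
- the exact-equation method — yes, a natural case for it.
- the homogeneous substitution — solved for the derivative, the right side changes under joint scaling of the two variables.


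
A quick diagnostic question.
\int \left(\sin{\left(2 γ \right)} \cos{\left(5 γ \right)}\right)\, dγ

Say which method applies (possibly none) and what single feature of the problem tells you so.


Verdict: a trigonometric identity — two different frequencies multiply in \sin{\left(2 γ \right)} \cos{\left(5 γ \right)}; the product-to-sum formula separates them.


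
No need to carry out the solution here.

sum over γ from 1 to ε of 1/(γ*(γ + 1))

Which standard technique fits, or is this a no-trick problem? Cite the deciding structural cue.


Diagnosis: telescoping — poles of 1/(γ*(γ + 1)) differ by an integer, the telltale of a telescoping partial-fraction sum.


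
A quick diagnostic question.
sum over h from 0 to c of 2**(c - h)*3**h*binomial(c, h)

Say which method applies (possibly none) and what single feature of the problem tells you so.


Best approach: the binomial theorem — binomial(c, h) weighting matched powers of 3 and 2 is the expanded form of (3 + 2)^c — fold it back up.


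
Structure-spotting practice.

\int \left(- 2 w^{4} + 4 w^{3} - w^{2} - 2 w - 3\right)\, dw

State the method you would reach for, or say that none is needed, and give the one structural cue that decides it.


Diagnosis: no special technique — nothing composite, nothing rational, nothing trigonometric — each constant-multiple power of w integrates by the power rule alone.


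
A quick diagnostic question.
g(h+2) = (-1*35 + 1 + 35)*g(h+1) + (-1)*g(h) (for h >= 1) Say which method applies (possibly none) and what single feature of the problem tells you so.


Verdict: the characteristic-root method — shift-invariance with fixed coefficients calls for exponential trials; the characteristic polynomial finds every r^h.


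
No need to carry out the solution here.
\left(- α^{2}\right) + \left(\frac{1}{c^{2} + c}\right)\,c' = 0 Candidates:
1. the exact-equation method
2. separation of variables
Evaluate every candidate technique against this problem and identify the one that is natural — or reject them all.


Method: separation of variables — solved for the derivative, the right side splits multiplicatively into a function of each variable alone — divide and integrate each side. A Bernoulli substitution applies to this equation as given; separation takes the same equation in its displayed form.
- the exact-equation method: any potential here is of the trivial single-variable kind; the exact method earns its name only with genuine cross terms.
- separation of variables: yes, a natural case for it.


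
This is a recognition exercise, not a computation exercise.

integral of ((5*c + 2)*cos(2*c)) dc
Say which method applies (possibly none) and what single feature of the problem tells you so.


Best approach: integration by parts — a polynomial 5*c + 2 against the kernel cos(2*c) is the signature bounded-ladder case for integration by parts.


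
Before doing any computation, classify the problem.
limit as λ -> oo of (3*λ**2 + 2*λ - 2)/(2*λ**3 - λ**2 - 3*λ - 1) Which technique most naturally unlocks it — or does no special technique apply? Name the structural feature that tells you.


Best approach: dominant-term comparison — divide through by the highest power of λ; every lower-order term dies and the dominant terms decide the limit. Differentiating the expression as a single quotient would eventually settle it as well; matching dominant growth settles it immediately.


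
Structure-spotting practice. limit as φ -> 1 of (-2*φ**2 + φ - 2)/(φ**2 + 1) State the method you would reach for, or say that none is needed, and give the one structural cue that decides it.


Technique: no special technique — nothing blocks direct substitution at 1: plug in and finish.


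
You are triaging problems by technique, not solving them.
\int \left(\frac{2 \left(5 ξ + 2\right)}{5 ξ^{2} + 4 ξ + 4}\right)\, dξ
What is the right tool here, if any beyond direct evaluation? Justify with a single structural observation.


Technique: u-substitution — collected, the integrand has one factor that is, up to a constant, the derivative of an inner expression the rest depends on — substitute for that inner expression.


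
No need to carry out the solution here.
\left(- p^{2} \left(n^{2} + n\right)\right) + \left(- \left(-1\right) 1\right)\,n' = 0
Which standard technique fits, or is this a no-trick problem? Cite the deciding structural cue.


Verdict: separation of variables — separating collects all n-dependence with the derivative and leaves all p-dependence opposite: variables separate. A Bernoulli rewrite would carry it as the equation stands — separating the variables needs no rearrangement either.


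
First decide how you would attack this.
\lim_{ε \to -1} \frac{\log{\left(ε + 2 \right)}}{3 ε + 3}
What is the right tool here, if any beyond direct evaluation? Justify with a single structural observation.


Verdict: l'Hôpital's rule (0/0) — numerator and denominator both vanish at -1 — a genuine 0/0 form, which is exactly when l'Hôpital applies. A local series expansion at the point resolves it as well; the rule is the packaged version of that step.


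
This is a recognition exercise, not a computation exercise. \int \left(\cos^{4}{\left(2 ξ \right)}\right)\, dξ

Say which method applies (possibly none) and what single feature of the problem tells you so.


Technique: a trigonometric identity — \cos^{4}{\left(2 ξ \right)} is an even power — the power-reduction identity rewrites it into first-degree cosines.


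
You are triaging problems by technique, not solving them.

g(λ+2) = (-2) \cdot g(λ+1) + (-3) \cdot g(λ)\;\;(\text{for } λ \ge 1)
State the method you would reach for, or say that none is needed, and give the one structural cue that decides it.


Diagnosis: the characteristic-root method — because shifting λ leaves the equation's coefficients unchanged, exponential trials reduce it to algebra.


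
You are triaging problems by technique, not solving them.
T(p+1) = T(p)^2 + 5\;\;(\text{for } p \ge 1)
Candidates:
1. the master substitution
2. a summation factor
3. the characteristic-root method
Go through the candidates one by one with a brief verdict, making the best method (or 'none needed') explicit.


Verdict: no special technique — the map from one term to the next is curved, not linear, so linear closed-form machinery does not attach.
- the master substitution — with no divided-index recursive call, reindexing by powers of a base buys nothing.
- a summation factor: no summation factor applies — the rule is not linear in the sequence values.
- the characteristic-root method: the recursion is nonlinear in the sequence values, so no linear-modes ansatz applies.


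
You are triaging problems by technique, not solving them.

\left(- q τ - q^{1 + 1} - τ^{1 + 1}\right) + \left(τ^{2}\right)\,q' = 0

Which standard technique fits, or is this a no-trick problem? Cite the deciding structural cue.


Technique: the homogeneous substitution — the slope's numerator and denominator have matching total degree, so it depends only on q/τ and the ratio substitution collapses it.


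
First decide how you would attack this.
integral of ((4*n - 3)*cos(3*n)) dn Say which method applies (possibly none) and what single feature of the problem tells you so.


Best approach: integration by parts — differentiate 4*n - 3, integrate cos(3*n): each pass lowers the polynomial degree, so parts terminates.


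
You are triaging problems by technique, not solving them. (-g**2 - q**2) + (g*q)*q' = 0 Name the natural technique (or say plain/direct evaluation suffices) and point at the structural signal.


Best approach: the homogeneous substitution — the slope's numerator and denominator have matching total degree, so it depends only on q/g and the ratio substitution collapses it. This doubles as a Bernoulli equation in the unknown as written; the homogeneous route needs no setup at all.


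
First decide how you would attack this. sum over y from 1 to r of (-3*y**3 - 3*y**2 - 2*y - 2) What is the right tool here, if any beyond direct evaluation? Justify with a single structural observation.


Verdict: no special technique — no cancellation, no constant ratio, no binomial weights — just polynomial terms summed directly.


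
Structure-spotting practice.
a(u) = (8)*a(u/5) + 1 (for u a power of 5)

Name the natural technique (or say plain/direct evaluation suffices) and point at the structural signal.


Technique: the master substitution — the argument u/5 divides the index by 5; the standard u = 5^m substitution converts it to a constant-shift recurrence.


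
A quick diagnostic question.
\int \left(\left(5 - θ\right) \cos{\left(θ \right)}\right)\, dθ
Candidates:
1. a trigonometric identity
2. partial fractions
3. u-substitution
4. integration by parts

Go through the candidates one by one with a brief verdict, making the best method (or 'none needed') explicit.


Technique: integration by parts — differentiate 5 - θ, integrate \cos{\left(θ \right)}: each pass lowers the polynomial degree, so parts terminates.
- a trigonometric identity: the trigonometric factor has no even power to reduce and no cross-frequency product to convert — the standard power-reduction and product-to-sum identities do not engage it.
- partial fractions: there is no rational-function structure to decompose.
- u-substitution: no subexpression of the integrand pairs with its own derivative as a factor — individual terms may offer their own substitutions, but any change of variable covering the whole integral would have to be constructed from outside the expression.
- integration by parts — yes, a natural case for it.


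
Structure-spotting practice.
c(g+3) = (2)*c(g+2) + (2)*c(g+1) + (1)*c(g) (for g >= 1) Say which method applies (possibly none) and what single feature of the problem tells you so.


Method: the characteristic-root method — try a geometric ansatz r^g: constant coefficients turn the recurrence into one polynomial equation in r.


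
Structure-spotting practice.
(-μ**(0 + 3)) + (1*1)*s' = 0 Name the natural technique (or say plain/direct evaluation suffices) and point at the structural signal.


Diagnosis: no special technique — solved for the derivative, s never appears on the right — this is a direct integration in μ, not a differential-equations problem at heart.


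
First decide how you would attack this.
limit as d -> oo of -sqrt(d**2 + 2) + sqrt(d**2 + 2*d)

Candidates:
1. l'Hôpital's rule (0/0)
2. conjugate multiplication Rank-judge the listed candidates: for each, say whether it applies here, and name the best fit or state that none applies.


Verdict: conjugate multiplication — both pieces blow up but their difference is finite; the conjugate trick rationalizes sqrt(d**2 + 2*d) - sqrt(d**2 + 2).
- l'Hôpital's rule (0/0): no quotient structure at all: the clash is ∞ minus ∞, which rationalizing converts into a tractable ratio.
- conjugate multiplication — a fit — the right tool for this form.


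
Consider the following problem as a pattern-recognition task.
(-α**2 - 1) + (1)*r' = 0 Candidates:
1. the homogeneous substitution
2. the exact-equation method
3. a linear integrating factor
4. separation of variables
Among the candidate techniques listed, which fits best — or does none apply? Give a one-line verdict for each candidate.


Technique: no special technique — with r absent the equation is not coupled at all: direct integration in α.
- the homogeneous substitution — the slope is not a function of the ratio of the variables alone.
- the exact-equation method — no dependence on the unknown anywhere: exactness is a label without content here.
- a linear integrating factor: the linear template holds only trivially here (the unknown is absent, so the coefficient is zero) — the method is not the natural label.
- separation of variables — separation is only trivially available — with the unknown absent from the slope this is a direct integration, not a separation problem.


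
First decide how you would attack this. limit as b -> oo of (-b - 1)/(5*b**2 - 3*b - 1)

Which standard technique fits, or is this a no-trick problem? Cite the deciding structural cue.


Technique: dominant-term comparison — at large b only the top-degree terms survive; compare the leading terms and the limit falls out. Differentiating the expression as a single quotient would eventually settle it as well; matching dominant growth settles it immediately.


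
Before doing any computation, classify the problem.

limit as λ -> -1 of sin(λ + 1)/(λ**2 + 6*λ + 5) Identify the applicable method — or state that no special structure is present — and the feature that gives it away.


Best approach: l'Hôpital's rule (0/0) — the 0/0 form at -1 is the signature situation for l'Hôpital's rule. A local series expansion at the point resolves it as well; the rule is the packaged version of that step.


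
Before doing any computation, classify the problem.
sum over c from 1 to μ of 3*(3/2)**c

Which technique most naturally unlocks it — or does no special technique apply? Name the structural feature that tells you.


Diagnosis: the geometric series formula — each summand is the previous one scaled by 3/2; that constant multiplier is itself the geometric structure.
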